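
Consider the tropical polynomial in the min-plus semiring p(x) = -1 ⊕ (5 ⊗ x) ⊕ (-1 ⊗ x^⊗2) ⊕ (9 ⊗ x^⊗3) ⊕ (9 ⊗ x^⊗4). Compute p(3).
p(3) = -1

A tropical monomial a ⊗ x^⊗i evaluates to a + i · x. Evaluating each term at x = 3:
  Term 0 contributes -1 + 0 · 3 = -1
  Term 1 contributes 5 + 1 · 3 = 8
  Term 2 contributes -1 + 2 · 3 = 5
  Term 3 contributes 9 + 3 · 3 = 18
  Term 4 contributes 9 + 4 · 3 = 21
p(3) = ⊕ of these = min[-1, 8, 5, 18, 21] = -1.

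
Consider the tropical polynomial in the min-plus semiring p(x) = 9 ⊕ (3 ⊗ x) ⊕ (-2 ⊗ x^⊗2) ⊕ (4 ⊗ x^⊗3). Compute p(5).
p(5) = 8

A tropical monomial a ⊗ x^⊗i evaluates to a + i · x. Evaluating each term at x = 5:
  Term 0 contributes 9 + 0 · 5 = 9
  Term 1 contributes 3 + 1 · 5 = 8
  Term 2 contributes -2 + 2 · 5 = 8
  Term 3 contributes 4 + 3 · 5 = 19
p(5) = ⊕ of these = min[9, 8, 8, 19] = 8.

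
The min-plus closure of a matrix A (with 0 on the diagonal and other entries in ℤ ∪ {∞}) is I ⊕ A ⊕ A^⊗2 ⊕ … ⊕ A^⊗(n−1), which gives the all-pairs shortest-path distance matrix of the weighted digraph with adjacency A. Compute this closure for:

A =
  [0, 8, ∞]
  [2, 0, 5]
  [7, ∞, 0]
Closure =
  [0, 8, 13]
  [2, 0, 5]
  [7, 15, 0]

This is the Floyd-Warshall all-pairs shortest-path computation. For each intermediate vertex k = 0, 1, …, 2, update dist[i][j] ← min(dist[i][j], dist[i][k] + dist[k][j]). The final matrix gives, for each (i, j), the minimum total weight of any directed path from i to j (possibly empty when i = j).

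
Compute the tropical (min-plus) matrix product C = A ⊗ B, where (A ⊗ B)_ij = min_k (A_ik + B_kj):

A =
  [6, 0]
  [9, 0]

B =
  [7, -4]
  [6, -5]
A ⊗ B =
  [6, -5]
  [6, -5]

Apply the min-plus product entry-by-entry:
  C[0][0] = min over k of (A[0][0] + B[0][0] = 6 + 7 = 13, A[0][1] + B[1][0] = 0 + 6 = 6) = 6 (attained at k = 1)
  C[0][1] = min over k of (A[0][0] + B[0][1] = 6 + -4 = 2, A[0][1] + B[1][1] = 0 + -5 = -5) = -5 (attained at k = 1)
  C[1][0] = min over k of (A[1][0] + B[0][0] = 9 + 7 = 16, A[1][1] + B[1][0] = 0 + 6 = 6) = 6 (attained at k = 1)
  C[1][1] = min over k of (A[1][0] + B[0][1] = 9 + -4 = 5, A[1][1] + B[1][1] = 0 + -5 = -5) = -5 (attained at k = 1)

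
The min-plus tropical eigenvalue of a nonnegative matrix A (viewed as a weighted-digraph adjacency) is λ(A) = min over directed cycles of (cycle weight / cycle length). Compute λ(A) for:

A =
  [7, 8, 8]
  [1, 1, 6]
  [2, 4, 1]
λ(A) = 1

Enumerate directed cycles and compute their means (weight / length). Sample:
  cycle 0 → 0: weight = 7, length = 1, mean = 7/1 ≈ 7.000
  cycle 1 → 1: weight = 1, length = 1, mean = 1/1 ≈ 1.000
  cycle 2 → 2: weight = 1, length = 1, mean = 1/1 ≈ 1.000
  cycle 0 → 1 → 0: weight = 9, length = 2, mean = 9/2 ≈ 4.500
  cycle 0 → 2 → 0: weight = 10, length = 2, mean = 10/2 ≈ 5.000
  cycle 1 → 0 → 1: weight = 9, length = 2, mean = 9/2 ≈ 4.500
Minimum mean = 1.000, attained e.g. along the cycle 1 → 1 with weight 1 and length 1. So λ(A) = 1/1 = 1.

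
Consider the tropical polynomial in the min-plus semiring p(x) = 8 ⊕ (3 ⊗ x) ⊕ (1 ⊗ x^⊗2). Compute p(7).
p(7) = 8

A tropical monomial a ⊗ x^⊗i evaluates to a + i · x. Evaluating each term at x = 7:
  Term 0 contributes 8 + 0 · 7 = 8
  Term 1 contributes 3 + 1 · 7 = 10
  Term 2 contributes 1 + 2 · 7 = 15
p(7) = ⊕ of these = min[8, 10, 15] = 8.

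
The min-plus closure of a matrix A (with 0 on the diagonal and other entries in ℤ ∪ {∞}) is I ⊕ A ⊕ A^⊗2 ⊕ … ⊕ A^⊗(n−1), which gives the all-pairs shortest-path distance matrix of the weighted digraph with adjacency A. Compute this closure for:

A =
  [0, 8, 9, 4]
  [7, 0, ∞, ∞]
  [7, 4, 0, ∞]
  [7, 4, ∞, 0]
Closure =
  [0, 8, 9, 4]
  [7, 0, 16, 11]
  [7, 4, 0, 11]
  [7, 4, 16, 0]

This is the Floyd-Warshall all-pairs shortest-path computation. For each intermediate vertex k = 0, 1, …, 3, update dist[i][j] ← min(dist[i][j], dist[i][k] + dist[k][j]). The final matrix gives, for each (i, j), the minimum total weight of any directed path from i to j (possibly empty when i = j).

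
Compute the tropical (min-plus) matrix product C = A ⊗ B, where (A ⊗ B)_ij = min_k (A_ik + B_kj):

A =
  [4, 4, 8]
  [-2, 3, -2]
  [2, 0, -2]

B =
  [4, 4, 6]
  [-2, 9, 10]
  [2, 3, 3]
A ⊗ B =
  [2, 8, 10]
  [0, 1, 1]
  [-2, 1, 1]

Apply the min-plus product entry-by-entry:
  C[0][0] = min over k of (A[0][0] + B[0][0] = 4 + 4 = 8, A[0][1] + B[1][0] = 4 + -2 = 2, A[0][2] + B[2][0] = 8 + 2 = 10) = 2 (attained at k = 1)
  C[0][1] = min over k of (A[0][0] + B[0][1] = 4 + 4 = 8, A[0][1] + B[1][1] = 4 + 9 = 13, A[0][2] + B[2][1] = 8 + 3 = 11) = 8 (attained at k = 0)
  C[0][2] = min over k of (A[0][0] + B[0][2] = 4 + 6 = 10, A[0][1] + B[1][2] = 4 + 10 = 14, A[0][2] + B[2][2] = 8 + 3 = 11) = 10 (attained at k = 0)
  C[1][0] = min over k of (A[1][0] + B[0][0] = -2 + 4 = 2, A[1][1] + B[1][0] = 3 + -2 = 1, A[1][2] + B[2][0] = -2 + 2 = 0) = 0 (attained at k = 2)
  C[1][1] = min over k of (A[1][0] + B[0][1] = -2 + 4 = 2, A[1][1] + B[1][1] = 3 + 9 = 12, A[1][2] + B[2][1] = -2 + 3 = 1) = 1 (attained at k = 2)
  C[1][2] = min over k of (A[1][0] + B[0][2] = -2 + 6 = 4, A[1][1] + B[1][2] = 3 + 10 = 13, A[1][2] + B[2][2] = -2 + 3 = 1) = 1 (attained at k = 2)
  C[2][0] = min over k of (A[2][0] + B[0][0] = 2 + 4 = 6, A[2][1] + B[1][0] = 0 + -2 = -2, A[2][2] + B[2][0] = -2 + 2 = 0) = -2 (attained at k = 1)
  C[2][1] = min over k of (A[2][0] + B[0][1] = 2 + 4 = 6, A[2][1] + B[1][1] = 0 + 9 = 9, A[2][2] + B[2][1] = -2 + 3 = 1) = 1 (attained at k = 2)
  C[2][2] = min over k of (A[2][0] + B[0][2] = 2 + 6 = 8, A[2][1] + B[1][2] = 0 + 10 = 10, A[2][2] + B[2][2] = -2 + 3 = 1) = 1 (attained at k = 2)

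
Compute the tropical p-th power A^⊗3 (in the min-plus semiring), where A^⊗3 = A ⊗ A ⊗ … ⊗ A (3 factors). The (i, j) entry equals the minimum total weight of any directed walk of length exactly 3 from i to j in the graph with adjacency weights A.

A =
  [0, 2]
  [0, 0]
A^⊗3 =
  [0, 2]
  [0, 0]

Each entry (A^⊗3)_ij equals the minimum over all length-3 walks i = v_0 → v_1 → … → v_3 = j of Σ_t A[v_t][v_{t+1}]. For example, for (i, j) = (0, 1) we minimise over 4 possible intermediate vertex sequences; the minimum is 2, attained along the walk 0 → 0 → 0 → 1.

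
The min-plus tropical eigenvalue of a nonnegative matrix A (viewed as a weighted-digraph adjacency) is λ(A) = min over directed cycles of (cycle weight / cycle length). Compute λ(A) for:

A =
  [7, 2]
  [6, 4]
λ(A) = 4

Enumerate directed cycles and compute their means (weight / length). Sample:
  cycle 0 → 0: weight = 7, length = 1, mean = 7/1 ≈ 7.000
  cycle 1 → 1: weight = 4, length = 1, mean = 4/1 ≈ 4.000
  cycle 0 → 1 → 0: weight = 8, length = 2, mean = 8/2 ≈ 4.000
  cycle 1 → 0 → 1: weight = 8, length = 2, mean = 8/2 ≈ 4.000
Minimum mean = 4.000, attained e.g. along the cycle 1 → 1 with weight 4 and length 1. So λ(A) = 4/1 = 4.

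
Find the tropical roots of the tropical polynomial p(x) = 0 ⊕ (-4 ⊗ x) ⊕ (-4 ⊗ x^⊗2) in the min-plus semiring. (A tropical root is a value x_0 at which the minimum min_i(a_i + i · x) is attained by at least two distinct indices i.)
Roots: {0, 4}

Each tropical root is a break point of the lower envelope of the lines y = a_i + i · x (there are 3 lines, with slopes 0, 1, ..., 2). Only the lines that attain the minimum somewhere contribute to roots; other lines are dominated. Here the surviving (envelope) indices are i = 2, i = 1, i = 0.
Intersections between consecutive envelope lines give the roots: for adjacent envelope indices i < j the intersection is x = (a_i − a_j) / (j − i). Reading off the sorted break points: {0, 4}.
Verification: at each break x_0, at least two indices attain the minimum of min_i(a_i + i · x_0).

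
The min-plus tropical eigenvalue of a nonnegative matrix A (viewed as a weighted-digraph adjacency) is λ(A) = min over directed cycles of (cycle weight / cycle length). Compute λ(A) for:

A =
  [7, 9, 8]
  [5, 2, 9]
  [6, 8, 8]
λ(A) = 2

Enumerate directed cycles and compute their means (weight / length). Sample:
  cycle 0 → 0: weight = 7, length = 1, mean = 7/1 ≈ 7.000
  cycle 1 → 1: weight = 2, length = 1, mean = 2/1 ≈ 2.000
  cycle 2 → 2: weight = 8, length = 1, mean = 8/1 ≈ 8.000
  cycle 0 → 1 → 0: weight = 14, length = 2, mean = 14/2 ≈ 7.000
  cycle 0 → 2 → 0: weight = 14, length = 2, mean = 14/2 ≈ 7.000
  cycle 1 → 0 → 1: weight = 14, length = 2, mean = 14/2 ≈ 7.000
Minimum mean = 2.000, attained e.g. along the cycle 1 → 1 with weight 2 and length 1. So λ(A) = 2/1 = 2.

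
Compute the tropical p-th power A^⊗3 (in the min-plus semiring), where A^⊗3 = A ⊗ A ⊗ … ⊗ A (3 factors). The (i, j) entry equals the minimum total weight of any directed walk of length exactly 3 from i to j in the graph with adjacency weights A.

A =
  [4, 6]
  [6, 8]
A^⊗3 =
  [12, 14]
  [14, 16]

Each entry (A^⊗3)_ij equals the minimum over all length-3 walks i = v_0 → v_1 → … → v_3 = j of Σ_t A[v_t][v_{t+1}]. For example, for (i, j) = (0, 1) we minimise over 4 possible intermediate vertex sequences; the minimum is 14, attained along the walk 0 → 0 → 0 → 1.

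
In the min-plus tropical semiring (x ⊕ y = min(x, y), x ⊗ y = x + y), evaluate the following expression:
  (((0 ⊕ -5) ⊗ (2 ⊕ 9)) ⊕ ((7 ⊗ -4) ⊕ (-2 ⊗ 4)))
(((0 ⊕ -5) ⊗ (2 ⊕ 9)) ⊕ ((7 ⊗ -4) ⊕ (-2 ⊗ 4))) = -3

Expand innermost to outermost. Recall ⊕ takes the minimum of its arguments and ⊗ takes their sum. Working out the expression (((0 ⊕ -5) ⊗ (2 ⊕ 9)) ⊕ ((7 ⊗ -4) ⊕ (-2 ⊗ 4))) gives -3.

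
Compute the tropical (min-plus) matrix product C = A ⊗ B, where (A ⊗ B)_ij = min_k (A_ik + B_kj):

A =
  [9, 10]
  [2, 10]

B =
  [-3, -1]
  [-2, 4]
A ⊗ B =
  [6, 8]
  [-1, 1]

Apply the min-plus product entry-by-entry:
  C[0][0] = min over k of (A[0][0] + B[0][0] = 9 + -3 = 6, A[0][1] + B[1][0] = 10 + -2 = 8) = 6 (attained at k = 0)
  C[0][1] = min over k of (A[0][0] + B[0][1] = 9 + -1 = 8, A[0][1] + B[1][1] = 10 + 4 = 14) = 8 (attained at k = 0)
  C[1][0] = min over k of (A[1][0] + B[0][0] = 2 + -3 = -1, A[1][1] + B[1][0] = 10 + -2 = 8) = -1 (attained at k = 0)
  C[1][1] = min over k of (A[1][0] + B[0][1] = 2 + -1 = 1, A[1][1] + B[1][1] = 10 + 4 = 14) = 1 (attained at k = 0)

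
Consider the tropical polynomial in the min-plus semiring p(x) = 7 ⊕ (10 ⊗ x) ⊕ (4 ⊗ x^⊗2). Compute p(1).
p(1) = 6

A tropical monomial a ⊗ x^⊗i evaluates to a + i · x. Evaluating each term at x = 1:
  Term 0 contributes 7 + 0 · 1 = 7
  Term 1 contributes 10 + 1 · 1 = 11
  Term 2 contributes 4 + 2 · 1 = 6
p(1) = ⊕ of these = min[7, 11, 6] = 6.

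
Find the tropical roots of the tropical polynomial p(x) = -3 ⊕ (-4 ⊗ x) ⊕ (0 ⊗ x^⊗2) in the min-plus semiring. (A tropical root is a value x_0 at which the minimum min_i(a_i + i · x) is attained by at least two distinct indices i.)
Roots: {-4, 1}

Each tropical root is a break point of the lower envelope of the lines y = a_i + i · x (there are 3 lines, with slopes 0, 1, ..., 2). Only the lines that attain the minimum somewhere contribute to roots; other lines are dominated. Here the surviving (envelope) indices are i = 2, i = 1, i = 0.
Intersections between consecutive envelope lines give the roots: for adjacent envelope indices i < j the intersection is x = (a_i − a_j) / (j − i). Reading off the sorted break points: {-4, 1}.
Verification: at each break x_0, at least two indices attain the minimum of min_i(a_i + i · x_0).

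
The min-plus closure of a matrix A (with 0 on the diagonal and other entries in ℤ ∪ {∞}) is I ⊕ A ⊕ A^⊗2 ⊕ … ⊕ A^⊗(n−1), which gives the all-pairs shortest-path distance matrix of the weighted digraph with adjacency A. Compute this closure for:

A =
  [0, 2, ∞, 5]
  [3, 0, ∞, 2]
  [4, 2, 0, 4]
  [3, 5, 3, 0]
Closure =
  [0, 2, 7, 4]
  [3, 0, 5, 2]
  [4, 2, 0, 4]
  [3, 5, 3, 0]

This is the Floyd-Warshall all-pairs shortest-path computation. For each intermediate vertex k = 0, 1, …, 3, update dist[i][j] ← min(dist[i][j], dist[i][k] + dist[k][j]). The final matrix gives, for each (i, j), the minimum total weight of any directed path from i to j (possibly empty when i = j).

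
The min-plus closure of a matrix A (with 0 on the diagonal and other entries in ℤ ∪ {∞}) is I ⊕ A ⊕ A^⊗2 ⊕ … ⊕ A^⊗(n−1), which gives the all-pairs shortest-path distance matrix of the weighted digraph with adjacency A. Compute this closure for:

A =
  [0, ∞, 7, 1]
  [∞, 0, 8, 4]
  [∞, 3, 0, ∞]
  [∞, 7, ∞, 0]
Closure =
  [0, 8, 7, 1]
  [∞, 0, 8, 4]
  [∞, 3, 0, 7]
  [∞, 7, 15, 0]

This is the Floyd-Warshall all-pairs shortest-path computation. For each intermediate vertex k = 0, 1, …, 3, update dist[i][j] ← min(dist[i][j], dist[i][k] + dist[k][j]). The final matrix gives, for each (i, j), the minimum total weight of any directed path from i to j (possibly empty when i = j).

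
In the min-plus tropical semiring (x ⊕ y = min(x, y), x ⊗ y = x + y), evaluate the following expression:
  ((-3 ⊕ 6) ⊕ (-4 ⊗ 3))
((-3 ⊕ 6) ⊕ (-4 ⊗ 3)) = -3

Expand innermost to outermost. Recall ⊕ takes the minimum of its arguments and ⊗ takes their sum. Working out the expression ((-3 ⊕ 6) ⊕ (-4 ⊗ 3)) gives -3.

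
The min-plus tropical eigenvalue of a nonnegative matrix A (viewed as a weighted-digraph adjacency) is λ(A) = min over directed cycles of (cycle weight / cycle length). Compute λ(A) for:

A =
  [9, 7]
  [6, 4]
λ(A) = 4

Enumerate directed cycles and compute their means (weight / length). Sample:
  cycle 0 → 0: weight = 9, length = 1, mean = 9/1 ≈ 9.000
  cycle 1 → 1: weight = 4, length = 1, mean = 4/1 ≈ 4.000
  cycle 0 → 1 → 0: weight = 13, length = 2, mean = 13/2 ≈ 6.500
  cycle 1 → 0 → 1: weight = 13, length = 2, mean = 13/2 ≈ 6.500
Minimum mean = 4.000, attained e.g. along the cycle 1 → 1 with weight 4 and length 1. So λ(A) = 4/1 = 4.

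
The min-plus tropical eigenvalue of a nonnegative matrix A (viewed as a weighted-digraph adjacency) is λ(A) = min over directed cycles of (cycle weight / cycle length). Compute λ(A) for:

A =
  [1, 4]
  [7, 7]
λ(A) = 1

Enumerate directed cycles and compute their means (weight / length). Sample:
  cycle 0 → 0: weight = 1, length = 1, mean = 1/1 ≈ 1.000
  cycle 1 → 1: weight = 7, length = 1, mean = 7/1 ≈ 7.000
  cycle 0 → 1 → 0: weight = 11, length = 2, mean = 11/2 ≈ 5.500
  cycle 1 → 0 → 1: weight = 11, length = 2, mean = 11/2 ≈ 5.500
Minimum mean = 1.000, attained e.g. along the cycle 0 → 0 with weight 1 and length 1. So λ(A) = 1/1 = 1.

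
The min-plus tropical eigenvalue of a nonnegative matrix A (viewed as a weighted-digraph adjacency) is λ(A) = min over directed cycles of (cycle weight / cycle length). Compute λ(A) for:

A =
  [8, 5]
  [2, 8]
λ(A) = 7/2

Enumerate directed cycles and compute their means (weight / length). Sample:
  cycle 0 → 0: weight = 8, length = 1, mean = 8/1 ≈ 8.000
  cycle 1 → 1: weight = 8, length = 1, mean = 8/1 ≈ 8.000
  cycle 0 → 1 → 0: weight = 7, length = 2, mean = 7/2 ≈ 3.500
  cycle 1 → 0 → 1: weight = 7, length = 2, mean = 7/2 ≈ 3.500
Minimum mean = 3.500, attained e.g. along the cycle 0 → 1 → 0 with weight 7 and length 2. So λ(A) = 7/2 = 7/2.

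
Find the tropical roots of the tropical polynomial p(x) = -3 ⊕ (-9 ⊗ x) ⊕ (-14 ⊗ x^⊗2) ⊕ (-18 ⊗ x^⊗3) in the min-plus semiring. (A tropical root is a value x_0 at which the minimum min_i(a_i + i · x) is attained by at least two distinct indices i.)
Roots: {4, 5, 6}

Each tropical root is a break point of the lower envelope of the lines y = a_i + i · x (there are 4 lines, with slopes 0, 1, ..., 3). Only the lines that attain the minimum somewhere contribute to roots; other lines are dominated. Here the surviving (envelope) indices are i = 3, i = 2, i = 1, i = 0.
Intersections between consecutive envelope lines give the roots: for adjacent envelope indices i < j the intersection is x = (a_i − a_j) / (j − i). Reading off the sorted break points: {4, 5, 6}.
Verification: at each break x_0, at least two indices attain the minimum of min_i(a_i + i · x_0).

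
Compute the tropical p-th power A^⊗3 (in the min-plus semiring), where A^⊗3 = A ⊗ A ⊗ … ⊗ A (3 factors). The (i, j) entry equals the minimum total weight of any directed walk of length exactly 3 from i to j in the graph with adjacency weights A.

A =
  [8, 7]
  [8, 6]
A^⊗3 =
  [21, 19]
  [20, 18]

Each entry (A^⊗3)_ij equals the minimum over all length-3 walks i = v_0 → v_1 → … → v_3 = j of Σ_t A[v_t][v_{t+1}]. For example, for (i, j) = (0, 1) we minimise over 4 possible intermediate vertex sequences; the minimum is 19, attained along the walk 0 → 1 → 1 → 1.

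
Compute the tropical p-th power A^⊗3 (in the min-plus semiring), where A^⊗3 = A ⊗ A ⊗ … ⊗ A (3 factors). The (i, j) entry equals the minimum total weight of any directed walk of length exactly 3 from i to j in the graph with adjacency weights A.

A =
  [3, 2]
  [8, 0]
A^⊗3 =
  [9, 2]
  [8, 0]

Each entry (A^⊗3)_ij equals the minimum over all length-3 walks i = v_0 → v_1 → … → v_3 = j of Σ_t A[v_t][v_{t+1}]. For example, for (i, j) = (0, 1) we minimise over 4 possible intermediate vertex sequences; the minimum is 2, attained along the walk 0 → 1 → 1 → 1.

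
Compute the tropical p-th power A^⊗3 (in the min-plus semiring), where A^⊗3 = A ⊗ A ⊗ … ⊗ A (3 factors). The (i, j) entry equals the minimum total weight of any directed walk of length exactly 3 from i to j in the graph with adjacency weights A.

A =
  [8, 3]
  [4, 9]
A^⊗3 =
  [15, 10]
  [11, 15]

Each entry (A^⊗3)_ij equals the minimum over all length-3 walks i = v_0 → v_1 → … → v_3 = j of Σ_t A[v_t][v_{t+1}]. For example, for (i, j) = (0, 1) we minimise over 4 possible intermediate vertex sequences; the minimum is 10, attained along the walk 0 → 1 → 0 → 1.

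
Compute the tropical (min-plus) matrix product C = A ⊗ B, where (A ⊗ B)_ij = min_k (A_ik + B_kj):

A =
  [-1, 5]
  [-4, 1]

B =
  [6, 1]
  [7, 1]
A ⊗ B =
  [5, 0]
  [2, -3]

Apply the min-plus product entry-by-entry:
  C[0][0] = min over k of (A[0][0] + B[0][0] = -1 + 6 = 5, A[0][1] + B[1][0] = 5 + 7 = 12) = 5 (attained at k = 0)
  C[0][1] = min over k of (A[0][0] + B[0][1] = -1 + 1 = 0, A[0][1] + B[1][1] = 5 + 1 = 6) = 0 (attained at k = 0)
  C[1][0] = min over k of (A[1][0] + B[0][0] = -4 + 6 = 2, A[1][1] + B[1][0] = 1 + 7 = 8) = 2 (attained at k = 0)
  C[1][1] = min over k of (A[1][0] + B[0][1] = -4 + 1 = -3, A[1][1] + B[1][1] = 1 + 1 = 2) = -3 (attained at k = 0)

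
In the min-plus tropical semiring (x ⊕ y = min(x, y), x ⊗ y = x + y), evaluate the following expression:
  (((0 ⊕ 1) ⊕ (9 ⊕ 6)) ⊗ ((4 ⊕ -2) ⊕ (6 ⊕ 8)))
(((0 ⊕ 1) ⊕ (9 ⊕ 6)) ⊗ ((4 ⊕ -2) ⊕ (6 ⊕ 8))) = -2

Expand innermost to outermost. Recall ⊕ takes the minimum of its arguments and ⊗ takes their sum. Working out the expression (((0 ⊕ 1) ⊕ (9 ⊕ 6)) ⊗ ((4 ⊕ -2) ⊕ (6 ⊕ 8))) gives -2.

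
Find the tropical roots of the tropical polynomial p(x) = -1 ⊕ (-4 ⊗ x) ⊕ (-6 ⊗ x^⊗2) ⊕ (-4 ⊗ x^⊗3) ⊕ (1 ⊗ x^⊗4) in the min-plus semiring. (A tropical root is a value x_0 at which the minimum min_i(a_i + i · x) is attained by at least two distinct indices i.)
Roots: {-5, -2, 2, 3}

Each tropical root is a break point of the lower envelope of the lines y = a_i + i · x (there are 5 lines, with slopes 0, 1, ..., 4). Only the lines that attain the minimum somewhere contribute to roots; other lines are dominated. Here the surviving (envelope) indices are i = 4, i = 3, i = 2, i = 1, i = 0.
Intersections between consecutive envelope lines give the roots: for adjacent envelope indices i < j the intersection is x = (a_i − a_j) / (j − i). Reading off the sorted break points: {-5, -2, 2, 3}.
Verification: at each break x_0, at least two indices attain the minimum of min_i(a_i + i · x_0).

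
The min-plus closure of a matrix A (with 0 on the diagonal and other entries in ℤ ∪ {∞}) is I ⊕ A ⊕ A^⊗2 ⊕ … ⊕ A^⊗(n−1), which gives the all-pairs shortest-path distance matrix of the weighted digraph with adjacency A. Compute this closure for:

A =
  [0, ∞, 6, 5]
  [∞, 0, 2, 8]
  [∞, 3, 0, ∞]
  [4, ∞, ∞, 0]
Closure =
  [0, 9, 6, 5]
  [12, 0, 2, 8]
  [15, 3, 0, 11]
  [4, 13, 10, 0]

This is the Floyd-Warshall all-pairs shortest-path computation. For each intermediate vertex k = 0, 1, …, 3, update dist[i][j] ← min(dist[i][j], dist[i][k] + dist[k][j]). The final matrix gives, for each (i, j), the minimum total weight of any directed path from i to j (possibly empty when i = j).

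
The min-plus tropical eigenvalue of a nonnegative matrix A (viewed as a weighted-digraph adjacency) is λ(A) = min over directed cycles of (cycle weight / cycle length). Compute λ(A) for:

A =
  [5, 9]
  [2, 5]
λ(A) = 5

Enumerate directed cycles and compute their means (weight / length). Sample:
  cycle 0 → 0: weight = 5, length = 1, mean = 5/1 ≈ 5.000
  cycle 1 → 1: weight = 5, length = 1, mean = 5/1 ≈ 5.000
  cycle 0 → 1 → 0: weight = 11, length = 2, mean = 11/2 ≈ 5.500
  cycle 1 → 0 → 1: weight = 11, length = 2, mean = 11/2 ≈ 5.500
Minimum mean = 5.000, attained e.g. along the cycle 0 → 0 with weight 5 and length 1. So λ(A) = 5/1 = 5.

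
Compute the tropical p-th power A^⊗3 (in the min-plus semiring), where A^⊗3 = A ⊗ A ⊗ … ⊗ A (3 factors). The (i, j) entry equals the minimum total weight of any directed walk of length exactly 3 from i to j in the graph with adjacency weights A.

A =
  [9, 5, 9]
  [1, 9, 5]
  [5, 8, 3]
A^⊗3 =
  [15, 11, 13]
  [7, 15, 11]
  [11, 13, 9]

Each entry (A^⊗3)_ij equals the minimum over all length-3 walks i = v_0 → v_1 → … → v_3 = j of Σ_t A[v_t][v_{t+1}]. For example, for (i, j) = (0, 2) we minimise over 9 possible intermediate vertex sequences; the minimum is 13, attained along the walk 0 → 1 → 2 → 2.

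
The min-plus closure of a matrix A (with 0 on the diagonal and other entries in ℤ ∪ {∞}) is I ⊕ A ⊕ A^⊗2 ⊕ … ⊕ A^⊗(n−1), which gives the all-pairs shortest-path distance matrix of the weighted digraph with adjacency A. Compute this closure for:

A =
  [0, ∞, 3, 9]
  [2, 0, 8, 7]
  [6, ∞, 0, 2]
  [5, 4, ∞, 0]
Closure =
  [0, 9, 3, 5]
  [2, 0, 5, 7]
  [6, 6, 0, 2]
  [5, 4, 8, 0]

This is the Floyd-Warshall all-pairs shortest-path computation. For each intermediate vertex k = 0, 1, …, 3, update dist[i][j] ← min(dist[i][j], dist[i][k] + dist[k][j]). The final matrix gives, for each (i, j), the minimum total weight of any directed path from i to j (possibly empty when i = j).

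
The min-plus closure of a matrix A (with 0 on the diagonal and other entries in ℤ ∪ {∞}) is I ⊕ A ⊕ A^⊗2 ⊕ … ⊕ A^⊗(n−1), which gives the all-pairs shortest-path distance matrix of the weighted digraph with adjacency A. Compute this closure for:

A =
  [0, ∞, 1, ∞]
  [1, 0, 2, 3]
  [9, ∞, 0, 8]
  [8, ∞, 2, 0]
Closure =
  [0, ∞, 1, 9]
  [1, 0, 2, 3]
  [9, ∞, 0, 8]
  [8, ∞, 2, 0]

This is the Floyd-Warshall all-pairs shortest-path computation. For each intermediate vertex k = 0, 1, …, 3, update dist[i][j] ← min(dist[i][j], dist[i][k] + dist[k][j]). The final matrix gives, for each (i, j), the minimum total weight of any directed path from i to j (possibly empty when i = j).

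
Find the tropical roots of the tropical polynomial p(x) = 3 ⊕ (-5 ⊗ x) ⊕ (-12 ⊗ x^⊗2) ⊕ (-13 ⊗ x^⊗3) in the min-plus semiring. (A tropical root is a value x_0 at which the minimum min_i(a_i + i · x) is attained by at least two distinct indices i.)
Roots: {1, 7, 8}

Each tropical root is a break point of the lower envelope of the lines y = a_i + i · x (there are 4 lines, with slopes 0, 1, ..., 3). Only the lines that attain the minimum somewhere contribute to roots; other lines are dominated. Here the surviving (envelope) indices are i = 3, i = 2, i = 1, i = 0.
Intersections between consecutive envelope lines give the roots: for adjacent envelope indices i < j the intersection is x = (a_i − a_j) / (j − i). Reading off the sorted break points: {1, 7, 8}.
Verification: at each break x_0, at least two indices attain the minimum of min_i(a_i + i · x_0).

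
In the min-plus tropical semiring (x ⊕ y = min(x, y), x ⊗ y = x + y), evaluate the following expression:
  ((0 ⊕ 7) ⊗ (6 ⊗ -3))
((0 ⊕ 7) ⊗ (6 ⊗ -3)) = 3

Expand innermost to outermost. Recall ⊕ takes the minimum of its arguments and ⊗ takes their sum. Working out the expression ((0 ⊕ 7) ⊗ (6 ⊗ -3)) gives 3.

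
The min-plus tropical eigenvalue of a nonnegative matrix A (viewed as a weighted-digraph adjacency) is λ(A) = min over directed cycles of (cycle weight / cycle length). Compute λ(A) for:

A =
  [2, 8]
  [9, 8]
λ(A) = 2

Enumerate directed cycles and compute their means (weight / length). Sample:
  cycle 0 → 0: weight = 2, length = 1, mean = 2/1 ≈ 2.000
  cycle 1 → 1: weight = 8, length = 1, mean = 8/1 ≈ 8.000
  cycle 0 → 1 → 0: weight = 17, length = 2, mean = 17/2 ≈ 8.500
  cycle 1 → 0 → 1: weight = 17, length = 2, mean = 17/2 ≈ 8.500
Minimum mean = 2.000, attained e.g. along the cycle 0 → 0 with weight 2 and length 1. So λ(A) = 2/1 = 2.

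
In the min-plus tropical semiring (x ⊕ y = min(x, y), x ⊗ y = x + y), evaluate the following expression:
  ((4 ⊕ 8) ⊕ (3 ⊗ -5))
((4 ⊕ 8) ⊕ (3 ⊗ -5)) = -2

Expand innermost to outermost. Recall ⊕ takes the minimum of its arguments and ⊗ takes their sum. Working out the expression ((4 ⊕ 8) ⊕ (3 ⊗ -5)) gives -2.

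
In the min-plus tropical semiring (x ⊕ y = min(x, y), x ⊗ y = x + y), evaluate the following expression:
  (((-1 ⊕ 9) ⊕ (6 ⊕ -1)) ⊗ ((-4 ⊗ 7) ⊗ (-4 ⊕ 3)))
(((-1 ⊕ 9) ⊕ (6 ⊕ -1)) ⊗ ((-4 ⊗ 7) ⊗ (-4 ⊕ 3))) = -2

Expand innermost to outermost. Recall ⊕ takes the minimum of its arguments and ⊗ takes their sum. Working out the expression (((-1 ⊕ 9) ⊕ (6 ⊕ -1)) ⊗ ((-4 ⊗ 7) ⊗ (-4 ⊕ 3))) gives -2.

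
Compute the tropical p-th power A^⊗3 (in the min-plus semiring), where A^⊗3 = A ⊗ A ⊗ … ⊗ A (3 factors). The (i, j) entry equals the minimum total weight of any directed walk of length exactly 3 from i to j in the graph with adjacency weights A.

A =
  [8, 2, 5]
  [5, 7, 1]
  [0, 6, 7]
A^⊗3 =
  [3, 7, 10]
  [8, 3, 6]
  [5, 9, 3]

Each entry (A^⊗3)_ij equals the minimum over all length-3 walks i = v_0 → v_1 → … → v_3 = j of Σ_t A[v_t][v_{t+1}]. For example, for (i, j) = (0, 2) we minimise over 9 possible intermediate vertex sequences; the minimum is 10, attained along the walk 0 → 1 → 1 → 2.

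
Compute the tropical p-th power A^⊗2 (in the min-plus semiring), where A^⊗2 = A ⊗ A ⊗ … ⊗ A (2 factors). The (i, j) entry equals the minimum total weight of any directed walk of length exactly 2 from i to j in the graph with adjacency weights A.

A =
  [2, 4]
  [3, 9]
A^⊗2 =
  [4, 6]
  [5, 7]

Each entry (A^⊗2)_ij equals the minimum over all length-2 walks i = v_0 → v_1 → … → v_2 = j of Σ_t A[v_t][v_{t+1}]. For example, for (i, j) = (0, 1) we minimise over 2 possible intermediate vertex sequences; the minimum is 6, attained along the walk 0 → 0 → 1.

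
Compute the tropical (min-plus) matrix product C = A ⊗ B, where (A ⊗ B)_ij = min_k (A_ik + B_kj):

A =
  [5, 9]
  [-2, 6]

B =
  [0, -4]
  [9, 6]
A ⊗ B =
  [5, 1]
  [-2, -6]

Apply the min-plus product entry-by-entry:
  C[0][0] = min over k of (A[0][0] + B[0][0] = 5 + 0 = 5, A[0][1] + B[1][0] = 9 + 9 = 18) = 5 (attained at k = 0)
  C[0][1] = min over k of (A[0][0] + B[0][1] = 5 + -4 = 1, A[0][1] + B[1][1] = 9 + 6 = 15) = 1 (attained at k = 0)
  C[1][0] = min over k of (A[1][0] + B[0][0] = -2 + 0 = -2, A[1][1] + B[1][0] = 6 + 9 = 15) = -2 (attained at k = 0)
  C[1][1] = min over k of (A[1][0] + B[0][1] = -2 + -4 = -6, A[1][1] + B[1][1] = 6 + 6 = 12) = -6 (attained at k = 0)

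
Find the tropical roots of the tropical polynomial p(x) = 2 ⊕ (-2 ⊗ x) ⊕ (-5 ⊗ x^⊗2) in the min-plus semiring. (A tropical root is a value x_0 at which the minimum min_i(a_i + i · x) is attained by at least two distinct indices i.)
Roots: {3, 4}

Each tropical root is a break point of the lower envelope of the lines y = a_i + i · x (there are 3 lines, with slopes 0, 1, ..., 2). Only the lines that attain the minimum somewhere contribute to roots; other lines are dominated. Here the surviving (envelope) indices are i = 2, i = 1, i = 0.
Intersections between consecutive envelope lines give the roots: for adjacent envelope indices i < j the intersection is x = (a_i − a_j) / (j − i). Reading off the sorted break points: {3, 4}.
Verification: at each break x_0, at least two indices attain the minimum of min_i(a_i + i · x_0).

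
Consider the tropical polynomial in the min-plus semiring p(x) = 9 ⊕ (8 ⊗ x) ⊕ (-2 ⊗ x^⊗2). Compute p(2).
p(2) = 2

A tropical monomial a ⊗ x^⊗i evaluates to a + i · x. Evaluating each term at x = 2:
  Term 0 contributes 9 + 0 · 2 = 9
  Term 1 contributes 8 + 1 · 2 = 10
  Term 2 contributes -2 + 2 · 2 = 2
p(2) = ⊕ of these = min[9, 10, 2] = 2.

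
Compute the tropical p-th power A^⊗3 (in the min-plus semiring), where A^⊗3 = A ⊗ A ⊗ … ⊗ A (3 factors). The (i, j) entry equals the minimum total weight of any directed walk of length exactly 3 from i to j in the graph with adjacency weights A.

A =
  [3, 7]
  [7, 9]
A^⊗3 =
  [9, 13]
  [13, 17]

Each entry (A^⊗3)_ij equals the minimum over all length-3 walks i = v_0 → v_1 → … → v_3 = j of Σ_t A[v_t][v_{t+1}]. For example, for (i, j) = (0, 1) we minimise over 4 possible intermediate vertex sequences; the minimum is 13, attained along the walk 0 → 0 → 0 → 1.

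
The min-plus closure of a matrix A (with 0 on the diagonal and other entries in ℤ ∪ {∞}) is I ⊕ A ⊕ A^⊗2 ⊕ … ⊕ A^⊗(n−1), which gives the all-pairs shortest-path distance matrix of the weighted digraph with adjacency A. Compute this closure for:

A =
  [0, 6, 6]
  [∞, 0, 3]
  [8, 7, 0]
Closure =
  [0, 6, 6]
  [11, 0, 3]
  [8, 7, 0]

This is the Floyd-Warshall all-pairs shortest-path computation. For each intermediate vertex k = 0, 1, …, 2, update dist[i][j] ← min(dist[i][j], dist[i][k] + dist[k][j]). The final matrix gives, for each (i, j), the minimum total weight of any directed path from i to j (possibly empty when i = j).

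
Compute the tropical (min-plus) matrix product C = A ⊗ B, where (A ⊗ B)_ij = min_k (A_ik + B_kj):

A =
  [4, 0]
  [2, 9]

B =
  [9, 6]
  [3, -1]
A ⊗ B =
  [3, -1]
  [11, 8]

Apply the min-plus product entry-by-entry:
  C[0][0] = min over k of (A[0][0] + B[0][0] = 4 + 9 = 13, A[0][1] + B[1][0] = 0 + 3 = 3) = 3 (attained at k = 1)
  C[0][1] = min over k of (A[0][0] + B[0][1] = 4 + 6 = 10, A[0][1] + B[1][1] = 0 + -1 = -1) = -1 (attained at k = 1)
  C[1][0] = min over k of (A[1][0] + B[0][0] = 2 + 9 = 11, A[1][1] + B[1][0] = 9 + 3 = 12) = 11 (attained at k = 0)
  C[1][1] = min over k of (A[1][0] + B[0][1] = 2 + 6 = 8, A[1][1] + B[1][1] = 9 + -1 = 8) = 8 (attained at k = 0)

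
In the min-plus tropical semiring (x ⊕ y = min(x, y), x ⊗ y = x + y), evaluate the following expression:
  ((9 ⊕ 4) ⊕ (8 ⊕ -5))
((9 ⊕ 4) ⊕ (8 ⊕ -5)) = -5

Expand innermost to outermost. Recall ⊕ takes the minimum of its arguments and ⊗ takes their sum. Working out the expression ((9 ⊕ 4) ⊕ (8 ⊕ -5)) gives -5.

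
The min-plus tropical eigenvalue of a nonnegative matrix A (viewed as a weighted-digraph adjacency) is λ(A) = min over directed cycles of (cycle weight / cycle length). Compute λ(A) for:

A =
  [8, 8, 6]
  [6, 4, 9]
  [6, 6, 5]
λ(A) = 4

Enumerate directed cycles and compute their means (weight / length). Sample:
  cycle 0 → 0: weight = 8, length = 1, mean = 8/1 ≈ 8.000
  cycle 1 → 1: weight = 4, length = 1, mean = 4/1 ≈ 4.000
  cycle 2 → 2: weight = 5, length = 1, mean = 5/1 ≈ 5.000
  cycle 0 → 1 → 0: weight = 14, length = 2, mean = 14/2 ≈ 7.000
  cycle 0 → 2 → 0: weight = 12, length = 2, mean = 12/2 ≈ 6.000
  cycle 1 → 0 → 1: weight = 14, length = 2, mean = 14/2 ≈ 7.000
Minimum mean = 4.000, attained e.g. along the cycle 1 → 1 with weight 4 and length 1. So λ(A) = 4/1 = 4.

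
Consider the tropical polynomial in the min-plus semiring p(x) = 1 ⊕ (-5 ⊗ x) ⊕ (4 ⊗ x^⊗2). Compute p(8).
p(8) = 1

A tropical monomial a ⊗ x^⊗i evaluates to a + i · x. Evaluating each term at x = 8:
  Term 0 contributes 1 + 0 · 8 = 1
  Term 1 contributes -5 + 1 · 8 = 3
  Term 2 contributes 4 + 2 · 8 = 20
p(8) = ⊕ of these = min[1, 3, 20] = 1.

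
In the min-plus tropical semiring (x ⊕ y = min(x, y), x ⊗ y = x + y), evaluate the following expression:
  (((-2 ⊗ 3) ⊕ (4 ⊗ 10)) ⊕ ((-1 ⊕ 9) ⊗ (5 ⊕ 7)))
(((-2 ⊗ 3) ⊕ (4 ⊗ 10)) ⊕ ((-1 ⊕ 9) ⊗ (5 ⊕ 7))) = 1

Expand innermost to outermost. Recall ⊕ takes the minimum of its arguments and ⊗ takes their sum. Working out the expression (((-2 ⊗ 3) ⊕ (4 ⊗ 10)) ⊕ ((-1 ⊕ 9) ⊗ (5 ⊕ 7))) gives 1.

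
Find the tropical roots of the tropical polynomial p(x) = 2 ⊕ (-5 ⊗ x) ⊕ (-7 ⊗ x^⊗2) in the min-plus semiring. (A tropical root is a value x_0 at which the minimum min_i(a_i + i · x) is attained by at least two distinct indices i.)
Roots: {2, 7}

Each tropical root is a break point of the lower envelope of the lines y = a_i + i · x (there are 3 lines, with slopes 0, 1, ..., 2). Only the lines that attain the minimum somewhere contribute to roots; other lines are dominated. Here the surviving (envelope) indices are i = 2, i = 1, i = 0.
Intersections between consecutive envelope lines give the roots: for adjacent envelope indices i < j the intersection is x = (a_i − a_j) / (j − i). Reading off the sorted break points: {2, 7}.
Verification: at each break x_0, at least two indices attain the minimum of min_i(a_i + i · x_0).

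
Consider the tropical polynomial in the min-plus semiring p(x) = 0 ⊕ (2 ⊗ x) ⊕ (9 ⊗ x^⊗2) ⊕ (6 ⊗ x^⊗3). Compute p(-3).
p(-3) = -3

A tropical monomial a ⊗ x^⊗i evaluates to a + i · x. Evaluating each term at x = -3:
  Term 0 contributes 0 + 0 · -3 = 0
  Term 1 contributes 2 + 1 · -3 = -1
  Term 2 contributes 9 + 2 · -3 = 3
  Term 3 contributes 6 + 3 · -3 = -3
p(-3) = ⊕ of these = min[0, -1, 3, -3] = -3.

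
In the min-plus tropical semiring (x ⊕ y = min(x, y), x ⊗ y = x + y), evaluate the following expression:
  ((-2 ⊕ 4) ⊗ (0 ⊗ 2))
((-2 ⊕ 4) ⊗ (0 ⊗ 2)) = 0

Expand innermost to outermost. Recall ⊕ takes the minimum of its arguments and ⊗ takes their sum. Working out the expression ((-2 ⊕ 4) ⊗ (0 ⊗ 2)) gives 0.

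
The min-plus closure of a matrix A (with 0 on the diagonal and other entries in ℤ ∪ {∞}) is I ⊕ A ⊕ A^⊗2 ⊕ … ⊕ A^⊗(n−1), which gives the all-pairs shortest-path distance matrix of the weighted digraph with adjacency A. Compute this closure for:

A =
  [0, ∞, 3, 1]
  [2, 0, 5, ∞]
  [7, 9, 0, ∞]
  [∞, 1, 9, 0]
Closure =
  [0, 2, 3, 1]
  [2, 0, 5, 3]
  [7, 9, 0, 8]
  [3, 1, 6, 0]

This is the Floyd-Warshall all-pairs shortest-path computation. For each intermediate vertex k = 0, 1, …, 3, update dist[i][j] ← min(dist[i][j], dist[i][k] + dist[k][j]). The final matrix gives, for each (i, j), the minimum total weight of any directed path from i to j (possibly empty when i = j).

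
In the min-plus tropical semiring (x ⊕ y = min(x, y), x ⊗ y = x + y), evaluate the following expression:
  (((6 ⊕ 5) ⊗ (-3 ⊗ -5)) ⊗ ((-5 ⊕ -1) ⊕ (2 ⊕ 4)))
(((6 ⊕ 5) ⊗ (-3 ⊗ -5)) ⊗ ((-5 ⊕ -1) ⊕ (2 ⊕ 4))) = -8

Expand innermost to outermost. Recall ⊕ takes the minimum of its arguments and ⊗ takes their sum. Working out the expression (((6 ⊕ 5) ⊗ (-3 ⊗ -5)) ⊗ ((-5 ⊕ -1) ⊕ (2 ⊕ 4))) gives -8.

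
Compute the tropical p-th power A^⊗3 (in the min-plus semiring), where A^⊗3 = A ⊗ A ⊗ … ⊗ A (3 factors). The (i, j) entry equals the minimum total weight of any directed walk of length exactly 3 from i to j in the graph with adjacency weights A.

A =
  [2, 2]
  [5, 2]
A^⊗3 =
  [6, 6]
  [9, 6]

Each entry (A^⊗3)_ij equals the minimum over all length-3 walks i = v_0 → v_1 → … → v_3 = j of Σ_t A[v_t][v_{t+1}]. For example, for (i, j) = (0, 1) we minimise over 4 possible intermediate vertex sequences; the minimum is 6, attained along the walk 0 → 0 → 0 → 1.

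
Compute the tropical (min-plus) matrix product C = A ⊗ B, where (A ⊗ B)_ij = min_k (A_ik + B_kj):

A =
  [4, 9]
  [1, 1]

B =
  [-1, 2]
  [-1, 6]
A ⊗ B =
  [3, 6]
  [0, 3]

Apply the min-plus product entry-by-entry:
  C[0][0] = min over k of (A[0][0] + B[0][0] = 4 + -1 = 3, A[0][1] + B[1][0] = 9 + -1 = 8) = 3 (attained at k = 0)
  C[0][1] = min over k of (A[0][0] + B[0][1] = 4 + 2 = 6, A[0][1] + B[1][1] = 9 + 6 = 15) = 6 (attained at k = 0)
  C[1][0] = min over k of (A[1][0] + B[0][0] = 1 + -1 = 0, A[1][1] + B[1][0] = 1 + -1 = 0) = 0 (attained at k = 0)
  C[1][1] = min over k of (A[1][0] + B[0][1] = 1 + 2 = 3, A[1][1] + B[1][1] = 1 + 6 = 7) = 3 (attained at k = 0)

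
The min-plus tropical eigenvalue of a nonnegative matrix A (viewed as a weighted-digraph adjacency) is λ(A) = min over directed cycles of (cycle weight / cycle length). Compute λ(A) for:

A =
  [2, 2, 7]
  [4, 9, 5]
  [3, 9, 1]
λ(A) = 1

Enumerate directed cycles and compute their means (weight / length). Sample:
  cycle 0 → 0: weight = 2, length = 1, mean = 2/1 ≈ 2.000
  cycle 1 → 1: weight = 9, length = 1, mean = 9/1 ≈ 9.000
  cycle 2 → 2: weight = 1, length = 1, mean = 1/1 ≈ 1.000
  cycle 0 → 1 → 0: weight = 6, length = 2, mean = 6/2 ≈ 3.000
  cycle 0 → 2 → 0: weight = 10, length = 2, mean = 10/2 ≈ 5.000
  cycle 1 → 0 → 1: weight = 6, length = 2, mean = 6/2 ≈ 3.000
Minimum mean = 1.000, attained e.g. along the cycle 2 → 2 with weight 1 and length 1. So λ(A) = 1/1 = 1.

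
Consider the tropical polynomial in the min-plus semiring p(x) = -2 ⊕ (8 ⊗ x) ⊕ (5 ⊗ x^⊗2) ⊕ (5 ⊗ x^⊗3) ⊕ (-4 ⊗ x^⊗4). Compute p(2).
p(2) = -2

A tropical monomial a ⊗ x^⊗i evaluates to a + i · x. Evaluating each term at x = 2:
  Term 0 contributes -2 + 0 · 2 = -2
  Term 1 contributes 8 + 1 · 2 = 10
  Term 2 contributes 5 + 2 · 2 = 9
  Term 3 contributes 5 + 3 · 2 = 11
  Term 4 contributes -4 + 4 · 2 = 4
p(2) = ⊕ of these = min[-2, 10, 9, 11, 4] = -2.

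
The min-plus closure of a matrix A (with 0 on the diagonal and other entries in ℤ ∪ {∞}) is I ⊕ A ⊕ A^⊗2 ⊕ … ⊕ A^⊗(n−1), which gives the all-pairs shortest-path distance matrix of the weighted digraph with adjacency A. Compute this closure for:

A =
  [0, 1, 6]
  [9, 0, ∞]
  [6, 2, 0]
Closure =
  [0, 1, 6]
  [9, 0, 15]
  [6, 2, 0]

This is the Floyd-Warshall all-pairs shortest-path computation. For each intermediate vertex k = 0, 1, …, 2, update dist[i][j] ← min(dist[i][j], dist[i][k] + dist[k][j]). The final matrix gives, for each (i, j), the minimum total weight of any directed path from i to j (possibly empty when i = j).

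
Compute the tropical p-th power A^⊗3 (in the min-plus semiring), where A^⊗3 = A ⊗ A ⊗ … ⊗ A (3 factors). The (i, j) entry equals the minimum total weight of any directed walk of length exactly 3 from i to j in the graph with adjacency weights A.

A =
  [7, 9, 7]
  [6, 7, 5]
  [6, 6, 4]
A^⊗3 =
  [17, 17, 15]
  [15, 15, 13]
  [14, 14, 12]

Each entry (A^⊗3)_ij equals the minimum over all length-3 walks i = v_0 → v_1 → … → v_3 = j of Σ_t A[v_t][v_{t+1}]. For example, for (i, j) = (0, 2) we minimise over 9 possible intermediate vertex sequences; the minimum is 15, attained along the walk 0 → 2 → 2 → 2.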